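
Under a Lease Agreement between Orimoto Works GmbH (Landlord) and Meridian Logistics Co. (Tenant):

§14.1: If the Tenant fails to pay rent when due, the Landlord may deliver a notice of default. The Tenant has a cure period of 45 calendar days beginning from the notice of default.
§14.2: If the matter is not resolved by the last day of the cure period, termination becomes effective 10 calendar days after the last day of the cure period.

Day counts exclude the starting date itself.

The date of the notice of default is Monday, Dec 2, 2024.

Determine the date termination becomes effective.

Adding 45 calendar days to Dec 2, 2024 gives Jan 16, 2025, which is the last day of the cure period.
The date termination becomes effective: Jan 16, 2025 + 10 days = Jan 26, 2025.

Jan 26, 2025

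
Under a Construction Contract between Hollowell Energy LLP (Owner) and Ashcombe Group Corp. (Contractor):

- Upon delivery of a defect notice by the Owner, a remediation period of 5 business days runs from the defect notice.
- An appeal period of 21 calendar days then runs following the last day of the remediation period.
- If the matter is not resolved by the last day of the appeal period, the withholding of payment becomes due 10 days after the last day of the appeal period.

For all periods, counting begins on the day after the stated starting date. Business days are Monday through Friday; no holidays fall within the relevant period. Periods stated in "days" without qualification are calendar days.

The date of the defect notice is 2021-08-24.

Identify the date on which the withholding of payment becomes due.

2021-10-01

The last day of the remediation period: counting 5 business days from Tuesday, 2021-08-24 (Aug 25, Aug 26, Aug 27, Aug 30, Aug 31, skipping weekends) reaches Tuesday, 2021-08-31.
Adding 21 calendar days to 2021-08-31 gives 2021-09-21, which is the last day of the appeal period.
The date on which the withholding of payment becomes due: 2021-09-21 + 10 days = 2021-10-01.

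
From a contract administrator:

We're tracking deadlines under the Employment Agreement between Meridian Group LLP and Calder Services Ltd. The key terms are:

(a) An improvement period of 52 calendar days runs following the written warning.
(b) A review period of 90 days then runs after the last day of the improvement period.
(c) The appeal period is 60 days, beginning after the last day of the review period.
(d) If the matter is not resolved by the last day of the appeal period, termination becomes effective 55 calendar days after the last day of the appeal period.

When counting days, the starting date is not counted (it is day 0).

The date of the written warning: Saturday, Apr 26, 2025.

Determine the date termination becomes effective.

Jan 8, 2026

Adding 52 calendar days to Apr 26, 2025 gives Jun 17, 2025, which is the last day of the improvement period.
Adding 90 calendar days to Jun 17, 2025 gives Sep 15, 2025, which is the last day of the review period.
The last day of the appeal period: Sep 15, 2025 + 60 days = Nov 14, 2025.
The date termination becomes effective: Nov 14, 2025 + 55 days = Jan 8, 2026.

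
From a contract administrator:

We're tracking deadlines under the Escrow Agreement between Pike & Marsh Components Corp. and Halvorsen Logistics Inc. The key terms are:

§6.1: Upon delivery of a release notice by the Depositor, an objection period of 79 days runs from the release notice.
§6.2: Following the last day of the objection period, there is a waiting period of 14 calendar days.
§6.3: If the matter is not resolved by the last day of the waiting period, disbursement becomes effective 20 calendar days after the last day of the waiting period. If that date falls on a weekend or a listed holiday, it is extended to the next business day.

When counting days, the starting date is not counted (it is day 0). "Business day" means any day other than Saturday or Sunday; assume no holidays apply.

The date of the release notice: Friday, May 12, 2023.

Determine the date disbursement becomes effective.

Sep 4, 2023

The last day of the objection period: May 12, 2023 + 79 days = Jul 30, 2023.
The last day of the waiting period: Jul 30, 2023 + 14 days = Aug 13, 2023.
The date disbursement becomes effective: Aug 13, 2023 + 20 days = Sep 2, 2023. That falls on a Saturday, so it rolls to the next business day, Monday, Sep 4, 2023.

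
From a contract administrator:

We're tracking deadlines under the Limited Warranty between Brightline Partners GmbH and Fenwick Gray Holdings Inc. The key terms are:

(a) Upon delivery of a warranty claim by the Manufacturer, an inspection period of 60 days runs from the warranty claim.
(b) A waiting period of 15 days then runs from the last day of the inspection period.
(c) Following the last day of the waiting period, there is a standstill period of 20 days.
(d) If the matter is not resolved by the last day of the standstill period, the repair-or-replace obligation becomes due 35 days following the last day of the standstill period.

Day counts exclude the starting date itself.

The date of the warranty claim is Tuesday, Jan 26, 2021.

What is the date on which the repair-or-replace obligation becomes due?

Jun 5, 2021

Adding 60 calendar days to Jan 26, 2021 gives Mar 27, 2021, which is the last day of the inspection period.
The last day of the waiting period: Mar 27, 2021 + 15 days = Apr 11, 2021.
The last day of the standstill period: 20 calendar days after Apr 11, 2021 is May 1, 2021.
The date on which the repair-or-replace obligation becomes due: 35 calendar days after May 1, 2021 is Jun 5, 2021.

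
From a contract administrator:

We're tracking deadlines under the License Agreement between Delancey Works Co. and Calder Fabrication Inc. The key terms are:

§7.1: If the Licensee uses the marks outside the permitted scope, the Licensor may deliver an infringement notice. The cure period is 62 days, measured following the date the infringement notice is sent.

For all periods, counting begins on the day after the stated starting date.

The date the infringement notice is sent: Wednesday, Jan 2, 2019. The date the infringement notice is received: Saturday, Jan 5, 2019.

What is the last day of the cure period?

Mar 5, 2019

The last day of the cure period: Jan 2, 2019 + 62 days = Mar 5, 2019.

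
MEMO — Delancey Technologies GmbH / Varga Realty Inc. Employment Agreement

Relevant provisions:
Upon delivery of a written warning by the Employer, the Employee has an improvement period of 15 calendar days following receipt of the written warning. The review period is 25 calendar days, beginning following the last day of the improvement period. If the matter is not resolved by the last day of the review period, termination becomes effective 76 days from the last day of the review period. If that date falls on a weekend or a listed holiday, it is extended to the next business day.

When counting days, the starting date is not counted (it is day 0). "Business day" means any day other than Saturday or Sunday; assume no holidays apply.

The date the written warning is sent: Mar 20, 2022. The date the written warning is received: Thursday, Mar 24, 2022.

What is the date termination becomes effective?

Jul 18, 2022

The last day of the improvement period: Mar 24, 2022 + 15 days = Apr 8, 2022.
The last day of the review period: Apr 8, 2022 + 25 days = May 3, 2022.
The date termination becomes effective: May 3, 2022 + 76 days = Jul 18, 2022. Jul 18, 2022 is a Monday, so no roll-forward applies.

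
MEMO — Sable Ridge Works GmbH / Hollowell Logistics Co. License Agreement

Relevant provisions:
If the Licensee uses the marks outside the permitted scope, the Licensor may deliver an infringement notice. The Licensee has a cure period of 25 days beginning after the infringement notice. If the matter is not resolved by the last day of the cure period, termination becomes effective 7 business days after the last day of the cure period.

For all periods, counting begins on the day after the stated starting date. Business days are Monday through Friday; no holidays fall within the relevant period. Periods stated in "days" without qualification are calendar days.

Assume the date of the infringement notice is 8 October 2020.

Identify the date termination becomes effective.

The last day of the cure period: 8 October 2020 + 25 days = 2 November 2020.
The date termination becomes effective: counting 7 business days from Monday, 2 November 2020 (Nov 3, Nov 4, Nov 5, Nov 6, Nov 9, Nov 10, Nov 11, skipping weekends) reaches Wednesday, 11 November 2020.

11 November 2020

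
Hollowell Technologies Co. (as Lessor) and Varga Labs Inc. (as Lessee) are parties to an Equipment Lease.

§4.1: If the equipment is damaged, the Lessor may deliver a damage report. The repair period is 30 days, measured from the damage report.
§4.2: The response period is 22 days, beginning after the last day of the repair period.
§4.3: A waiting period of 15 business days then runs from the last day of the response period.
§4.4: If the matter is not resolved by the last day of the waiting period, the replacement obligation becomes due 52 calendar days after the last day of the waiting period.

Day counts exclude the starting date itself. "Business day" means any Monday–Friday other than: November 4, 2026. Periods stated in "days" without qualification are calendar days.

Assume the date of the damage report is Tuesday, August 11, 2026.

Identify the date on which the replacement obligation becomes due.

The last day of the repair period: August 11, 2026 + 30 days = September 10, 2026.
The last day of the response period: 22 calendar days after September 10, 2026 is October 2, 2026.
From Friday, October 2, 2026, 15 business days (Oct 5, Oct 6, Oct 7, Oct 8, …, Oct 21, Oct 22, Oct 23, skipping weekends) brings us to Friday, October 23, 2026, which is the last day of the waiting period.
The date on which the replacement obligation becomes due: 52 calendar days after October 23, 2026 is December 14, 2026.

December 14, 2026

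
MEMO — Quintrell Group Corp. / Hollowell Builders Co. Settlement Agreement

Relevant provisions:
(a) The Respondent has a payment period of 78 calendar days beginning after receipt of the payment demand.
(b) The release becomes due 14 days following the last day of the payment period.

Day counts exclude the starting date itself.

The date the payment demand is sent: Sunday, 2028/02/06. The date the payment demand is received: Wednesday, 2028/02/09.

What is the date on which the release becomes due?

2028/05/11

The last day of the payment period: 78 calendar days after 2028/02/09 is 2028/04/27.
The date on which the release becomes due: 14 calendar days after 2028/04/27 is 2028/05/11.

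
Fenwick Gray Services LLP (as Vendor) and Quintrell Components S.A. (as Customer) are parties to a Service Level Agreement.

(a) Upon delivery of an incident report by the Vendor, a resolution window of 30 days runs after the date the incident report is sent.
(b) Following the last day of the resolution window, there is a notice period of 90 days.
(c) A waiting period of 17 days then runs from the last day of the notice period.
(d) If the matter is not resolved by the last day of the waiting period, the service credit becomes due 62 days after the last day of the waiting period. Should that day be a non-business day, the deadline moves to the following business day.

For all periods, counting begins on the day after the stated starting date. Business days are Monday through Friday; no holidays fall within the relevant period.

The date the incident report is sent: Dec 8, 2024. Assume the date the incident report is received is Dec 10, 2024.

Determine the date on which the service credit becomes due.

The last day of the resolution window: 30 calendar days after Dec 8, 2024 is Jan 7, 2025.
Adding 90 calendar days to Jan 7, 2025 gives Apr 7, 2025, which is the last day of the notice period.
The last day of the waiting period: 17 calendar days after Apr 7, 2025 is Apr 24, 2025.
Adding 62 calendar days to Apr 24, 2025 gives Jun 25, 2025, which is the date on which the service credit becomes due. Jun 25, 2025 is a Wednesday, so no roll-forward applies.

Jun 25, 2025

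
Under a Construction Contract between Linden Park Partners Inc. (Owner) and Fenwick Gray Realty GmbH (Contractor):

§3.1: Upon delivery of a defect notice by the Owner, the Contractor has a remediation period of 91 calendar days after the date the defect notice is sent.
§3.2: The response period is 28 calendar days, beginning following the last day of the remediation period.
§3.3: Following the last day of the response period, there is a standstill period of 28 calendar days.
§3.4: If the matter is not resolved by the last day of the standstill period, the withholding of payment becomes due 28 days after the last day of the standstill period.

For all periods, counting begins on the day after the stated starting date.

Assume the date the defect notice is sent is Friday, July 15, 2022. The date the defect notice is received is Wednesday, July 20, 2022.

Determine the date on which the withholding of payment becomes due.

January 6, 2023

Adding 91 calendar days to July 15, 2022 gives October 14, 2022, which is the last day of the remediation period.
The last day of the response period: October 14, 2022 + 28 days = November 11, 2022.
The last day of the standstill period: November 11, 2022 + 28 days = December 9, 2022.
The date on which the withholding of payment becomes due: 28 calendar days after December 9, 2022 is January 6, 2023.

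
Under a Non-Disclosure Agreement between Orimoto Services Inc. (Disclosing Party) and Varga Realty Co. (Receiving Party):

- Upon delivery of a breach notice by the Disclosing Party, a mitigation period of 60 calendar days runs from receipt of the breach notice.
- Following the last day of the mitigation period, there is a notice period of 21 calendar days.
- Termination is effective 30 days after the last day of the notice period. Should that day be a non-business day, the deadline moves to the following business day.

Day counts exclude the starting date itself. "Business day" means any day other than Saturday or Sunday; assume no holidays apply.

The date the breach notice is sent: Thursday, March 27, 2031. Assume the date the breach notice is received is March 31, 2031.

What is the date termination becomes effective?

July 21, 2031

Adding 60 calendar days to March 31, 2031 gives May 30, 2031, which is the last day of the mitigation period.
The last day of the notice period: 21 calendar days after May 30, 2031 is June 20, 2031.
The date termination becomes effective: 30 calendar days after June 20, 2031 is July 20, 2031. That falls on a Sunday, so it rolls to the next business day, Monday, July 21, 2031.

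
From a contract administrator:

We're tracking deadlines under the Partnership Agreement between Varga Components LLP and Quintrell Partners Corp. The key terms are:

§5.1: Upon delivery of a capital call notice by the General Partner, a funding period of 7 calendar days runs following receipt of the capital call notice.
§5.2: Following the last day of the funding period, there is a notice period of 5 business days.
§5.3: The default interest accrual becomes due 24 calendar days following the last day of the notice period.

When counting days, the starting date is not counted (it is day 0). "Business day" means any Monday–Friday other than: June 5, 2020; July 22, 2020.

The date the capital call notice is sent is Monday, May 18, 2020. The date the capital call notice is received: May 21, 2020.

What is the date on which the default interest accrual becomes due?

June 28, 2020

The last day of the funding period: 7 calendar days after May 21, 2020 is May 28, 2020.
The last day of the notice period: 5 business days after Thursday, May 28, 2020, skipping weekends — May 29, Jun 1, Jun 2, Jun 3, Jun 4 — lands on Thursday, June 4, 2020.
The date on which the default interest accrual becomes due: June 4, 2020 + 24 days = June 28, 2020.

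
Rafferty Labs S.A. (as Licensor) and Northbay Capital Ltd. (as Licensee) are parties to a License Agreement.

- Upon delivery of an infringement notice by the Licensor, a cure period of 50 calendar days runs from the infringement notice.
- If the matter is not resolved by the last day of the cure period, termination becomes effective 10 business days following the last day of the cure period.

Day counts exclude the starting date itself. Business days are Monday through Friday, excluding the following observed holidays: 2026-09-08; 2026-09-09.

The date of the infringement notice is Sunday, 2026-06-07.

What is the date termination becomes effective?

2026-08-10

The last day of the cure period: 2026-06-07 + 50 days = 2026-07-27.
From Monday, 2026-07-27, 10 business days (Jul 28, Jul 29, Jul 30, Jul 31, Aug 3, Aug 4, Aug 5, Aug 6, Aug 7, Aug 10, skipping weekends) brings us to Monday, 2026-08-10, which is the date termination becomes effective.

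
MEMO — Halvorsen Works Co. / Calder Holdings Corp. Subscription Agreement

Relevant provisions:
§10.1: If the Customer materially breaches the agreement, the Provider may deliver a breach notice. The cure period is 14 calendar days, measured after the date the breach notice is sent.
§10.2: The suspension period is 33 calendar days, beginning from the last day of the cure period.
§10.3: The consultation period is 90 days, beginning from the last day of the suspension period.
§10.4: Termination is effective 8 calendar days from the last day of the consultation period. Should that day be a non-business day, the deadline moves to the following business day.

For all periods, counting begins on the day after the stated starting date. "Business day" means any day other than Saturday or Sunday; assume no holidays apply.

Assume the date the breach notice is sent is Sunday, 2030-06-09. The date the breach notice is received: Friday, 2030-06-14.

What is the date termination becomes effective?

Adding 14 calendar days to 2030-06-09 gives 2030-06-23, which is the last day of the cure period.
Adding 33 calendar days to 2030-06-23 gives 2030-07-26, which is the last day of the suspension period.
The last day of the consultation period: 90 calendar days after 2030-07-26 is 2030-10-24.
The date termination becomes effective: 8 calendar days after 2030-10-24 is 2030-11-01. 2030-11-01 is a Friday, so no roll-forward applies.

2030-11-01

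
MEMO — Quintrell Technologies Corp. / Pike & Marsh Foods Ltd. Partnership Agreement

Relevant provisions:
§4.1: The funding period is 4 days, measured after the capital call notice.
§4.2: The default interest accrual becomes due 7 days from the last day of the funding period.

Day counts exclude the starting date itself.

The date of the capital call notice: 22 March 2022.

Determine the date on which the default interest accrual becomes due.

2 April 2022

The last day of the funding period: 22 March 2022 + 4 days = 26 March 2022.
Adding 7 calendar days to 26 March 2022 gives 2 April 2022, which is the date on which the default interest accrual becomes due.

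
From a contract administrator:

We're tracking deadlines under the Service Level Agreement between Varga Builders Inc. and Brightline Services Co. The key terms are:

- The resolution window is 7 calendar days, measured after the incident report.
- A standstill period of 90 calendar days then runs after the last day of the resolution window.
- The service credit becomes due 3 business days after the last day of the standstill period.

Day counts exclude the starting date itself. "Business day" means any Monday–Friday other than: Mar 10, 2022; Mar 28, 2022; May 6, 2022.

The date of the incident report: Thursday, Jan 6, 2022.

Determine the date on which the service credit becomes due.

Apr 18, 2022

Adding 7 calendar days to Jan 6, 2022 gives Jan 13, 2022, which is the last day of the resolution window.
Adding 90 calendar days to Jan 13, 2022 gives Apr 13, 2022, which is the last day of the standstill period.
From Wednesday, Apr 13, 2022, 3 business days (Apr 14, Apr 15, Apr 18, skipping weekends) brings us to Monday, Apr 18, 2022, which is the date on which the service credit becomes due.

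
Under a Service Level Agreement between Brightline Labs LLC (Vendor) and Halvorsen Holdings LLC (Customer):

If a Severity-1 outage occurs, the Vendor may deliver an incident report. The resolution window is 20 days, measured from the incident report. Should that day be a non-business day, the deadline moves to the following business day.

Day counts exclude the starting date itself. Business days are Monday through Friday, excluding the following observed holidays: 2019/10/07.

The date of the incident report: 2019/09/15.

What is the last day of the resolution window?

2019/10/08

The last day of the resolution window: 20 calendar days after 2019/09/15 is 2019/10/05. That falls on a Saturday, so it rolls to the next business day, Tuesday, 2019/10/08.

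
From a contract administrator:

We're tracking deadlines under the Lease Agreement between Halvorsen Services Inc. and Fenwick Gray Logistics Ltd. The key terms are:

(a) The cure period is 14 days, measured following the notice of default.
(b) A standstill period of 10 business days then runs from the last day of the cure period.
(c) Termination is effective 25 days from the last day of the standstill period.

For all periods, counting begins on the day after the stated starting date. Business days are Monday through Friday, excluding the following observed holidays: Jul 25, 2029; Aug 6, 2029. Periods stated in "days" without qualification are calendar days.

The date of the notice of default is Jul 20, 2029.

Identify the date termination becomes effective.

Sep 14, 2029

Adding 14 calendar days to Jul 20, 2029 gives Aug 3, 2029, which is the last day of the cure period.
The last day of the standstill period: counting 10 business days from Friday, Aug 3, 2029 (Aug 7, Aug 8, Aug 9, Aug 10, Aug 13, Aug 14, Aug 15, Aug 16, Aug 17, Aug 20, skipping weekends and the listed holiday on Aug 6) reaches Monday, Aug 20, 2029.
The date termination becomes effective: Aug 20, 2029 + 25 days = Sep 14, 2029.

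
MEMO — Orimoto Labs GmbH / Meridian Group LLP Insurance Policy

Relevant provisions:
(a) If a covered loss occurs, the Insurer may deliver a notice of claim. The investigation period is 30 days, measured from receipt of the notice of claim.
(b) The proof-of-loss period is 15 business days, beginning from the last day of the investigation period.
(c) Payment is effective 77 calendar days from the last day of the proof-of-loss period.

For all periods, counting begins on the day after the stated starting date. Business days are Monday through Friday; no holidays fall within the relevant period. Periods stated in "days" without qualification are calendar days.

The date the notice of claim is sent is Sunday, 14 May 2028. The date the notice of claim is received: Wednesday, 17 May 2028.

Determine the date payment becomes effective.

Adding 30 calendar days to 17 May 2028 gives 16 June 2028, which is the last day of the investigation period.
From Friday, 16 June 2028, 15 business days (Jun 19, Jun 20, Jun 21, Jun 22, …, Jul 5, Jul 6, Jul 7, skipping weekends) brings us to Friday, 7 July 2028, which is the last day of the proof-of-loss period.
The date payment becomes effective: 77 calendar days after 7 July 2028 is 22 September 2028.

22 September 2028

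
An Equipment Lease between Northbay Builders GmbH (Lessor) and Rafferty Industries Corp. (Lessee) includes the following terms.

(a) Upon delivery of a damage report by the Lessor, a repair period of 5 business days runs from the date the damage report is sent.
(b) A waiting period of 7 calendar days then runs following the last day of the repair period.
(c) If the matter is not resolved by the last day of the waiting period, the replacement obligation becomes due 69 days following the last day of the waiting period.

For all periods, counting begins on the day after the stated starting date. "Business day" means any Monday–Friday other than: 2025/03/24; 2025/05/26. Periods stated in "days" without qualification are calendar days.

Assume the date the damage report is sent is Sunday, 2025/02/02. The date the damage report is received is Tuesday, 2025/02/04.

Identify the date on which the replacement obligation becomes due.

The last day of the repair period: 5 business days after Sunday, 2025/02/02, skipping weekends — Feb 3, Feb 4, Feb 5, Feb 6, Feb 7 — lands on Friday, 2025/02/07.
The last day of the waiting period: 2025/02/07 + 7 days = 2025/02/14.
Adding 69 calendar days to 2025/02/14 gives 2025/04/24, which is the date on which the replacement obligation becomes due.

2025/04/24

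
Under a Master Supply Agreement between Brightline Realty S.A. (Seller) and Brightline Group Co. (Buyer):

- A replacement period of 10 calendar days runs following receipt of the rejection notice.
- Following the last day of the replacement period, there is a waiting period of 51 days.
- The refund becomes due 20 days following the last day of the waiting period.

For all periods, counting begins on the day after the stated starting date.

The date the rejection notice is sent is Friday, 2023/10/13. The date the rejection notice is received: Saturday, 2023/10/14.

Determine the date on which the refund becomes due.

2024/01/03

The last day of the replacement period: 2023/10/14 + 10 days = 2023/10/24.
Adding 51 calendar days to 2023/10/24 gives 2023/12/14, which is the last day of the waiting period.
The date on which the refund becomes due: 2023/12/14 + 20 days = 2024/01/03.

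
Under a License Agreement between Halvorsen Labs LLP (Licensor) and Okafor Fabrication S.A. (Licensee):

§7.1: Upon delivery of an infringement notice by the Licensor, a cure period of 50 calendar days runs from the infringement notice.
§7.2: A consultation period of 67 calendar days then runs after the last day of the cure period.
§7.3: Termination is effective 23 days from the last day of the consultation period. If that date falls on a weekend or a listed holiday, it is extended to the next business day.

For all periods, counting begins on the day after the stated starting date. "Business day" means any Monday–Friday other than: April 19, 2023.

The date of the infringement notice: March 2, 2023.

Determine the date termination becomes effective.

The last day of the cure period: 50 calendar days after March 2, 2023 is April 21, 2023.
Adding 67 calendar days to April 21, 2023 gives June 27, 2023, which is the last day of the consultation period.
The date termination becomes effective: 23 calendar days after June 27, 2023 is July 20, 2023. July 20, 2023 is a Thursday and is not a listed holiday, so no roll-forward applies.

July 20, 2023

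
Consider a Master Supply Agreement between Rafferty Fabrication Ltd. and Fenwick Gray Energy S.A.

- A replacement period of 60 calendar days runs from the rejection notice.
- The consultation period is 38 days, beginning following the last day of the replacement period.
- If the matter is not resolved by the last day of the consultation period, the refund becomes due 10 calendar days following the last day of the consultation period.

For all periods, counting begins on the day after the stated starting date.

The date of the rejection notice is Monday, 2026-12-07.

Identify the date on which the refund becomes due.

The last day of the replacement period: 2026-12-07 + 60 days = 2027-02-05.
The last day of the consultation period: 38 calendar days after 2027-02-05 is 2027-03-15.
Adding 10 calendar days to 2027-03-15 gives 2027-03-25, which is the date on which the refund becomes due.

2027-03-25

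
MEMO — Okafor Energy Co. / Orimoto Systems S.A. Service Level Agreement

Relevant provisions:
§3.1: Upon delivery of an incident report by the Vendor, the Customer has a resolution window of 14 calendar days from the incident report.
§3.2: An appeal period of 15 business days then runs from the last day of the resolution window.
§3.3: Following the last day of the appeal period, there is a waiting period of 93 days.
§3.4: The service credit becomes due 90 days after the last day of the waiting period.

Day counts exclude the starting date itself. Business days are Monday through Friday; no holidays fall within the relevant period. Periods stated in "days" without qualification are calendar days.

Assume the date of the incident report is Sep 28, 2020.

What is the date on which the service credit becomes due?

May 4, 2021

The last day of the resolution window: 14 calendar days after Sep 28, 2020 is Oct 12, 2020.
The last day of the appeal period: 15 business days after Monday, Oct 12, 2020, skipping weekends — Oct 13, Oct 14, Oct 15, Oct 16, …, Oct 29, Oct 30, Nov 2 — lands on Monday, Nov 2, 2020.
Adding 93 calendar days to Nov 2, 2020 gives Feb 3, 2021, which is the last day of the waiting period.
The date on which the service credit becomes due: 90 calendar days after Feb 3, 2021 is May 4, 2021.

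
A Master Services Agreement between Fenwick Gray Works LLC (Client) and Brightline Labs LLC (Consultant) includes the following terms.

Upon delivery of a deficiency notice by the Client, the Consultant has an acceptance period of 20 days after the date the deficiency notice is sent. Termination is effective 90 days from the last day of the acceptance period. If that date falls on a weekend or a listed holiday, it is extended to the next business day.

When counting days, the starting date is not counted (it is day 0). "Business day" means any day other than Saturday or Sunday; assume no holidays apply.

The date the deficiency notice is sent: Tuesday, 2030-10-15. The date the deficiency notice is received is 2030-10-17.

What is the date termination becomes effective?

Adding 20 calendar days to 2030-10-15 gives 2030-11-04, which is the last day of the acceptance period.
The date termination becomes effective: 2030-11-04 + 90 days = 2031-02-02. That falls on a Sunday, so it rolls to the next business day, Monday, 2031-02-03.

2031-02-03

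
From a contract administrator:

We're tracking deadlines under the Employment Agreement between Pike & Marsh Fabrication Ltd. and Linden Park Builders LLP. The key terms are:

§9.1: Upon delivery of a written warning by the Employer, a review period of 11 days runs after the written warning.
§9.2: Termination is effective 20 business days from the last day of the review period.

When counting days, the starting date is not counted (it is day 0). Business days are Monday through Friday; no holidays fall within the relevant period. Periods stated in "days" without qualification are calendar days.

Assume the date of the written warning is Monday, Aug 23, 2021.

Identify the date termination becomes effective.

Oct 1, 2021

Adding 11 calendar days to Aug 23, 2021 gives Sep 3, 2021, which is the last day of the review period.
The date termination becomes effective: counting 20 business days from Friday, Sep 3, 2021 (Sep 6, Sep 7, Sep 8, Sep 9, …, Sep 29, Sep 30, Oct 1, skipping weekends) reaches Friday, Oct 1, 2021.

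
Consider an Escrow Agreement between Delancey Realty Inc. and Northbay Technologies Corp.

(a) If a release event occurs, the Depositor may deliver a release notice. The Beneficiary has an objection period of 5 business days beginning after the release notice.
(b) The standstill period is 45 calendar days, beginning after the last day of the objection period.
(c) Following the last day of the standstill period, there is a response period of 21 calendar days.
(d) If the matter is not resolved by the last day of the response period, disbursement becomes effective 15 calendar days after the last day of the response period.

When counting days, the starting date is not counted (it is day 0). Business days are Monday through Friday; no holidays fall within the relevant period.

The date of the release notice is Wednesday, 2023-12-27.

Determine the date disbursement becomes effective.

The last day of the objection period: 5 business days after Wednesday, 2023-12-27, skipping weekends — Dec 28, Dec 29, Jan 1, Jan 2, Jan 3 — lands on Wednesday, 2024-01-03.
The last day of the standstill period: 45 calendar days after 2024-01-03 is 2024-02-17.
The last day of the response period: 21 calendar days after 2024-02-17 is 2024-03-09.
Adding 15 calendar days to 2024-03-09 gives 2024-03-24, which is the date disbursement becomes effective.

2024-03-24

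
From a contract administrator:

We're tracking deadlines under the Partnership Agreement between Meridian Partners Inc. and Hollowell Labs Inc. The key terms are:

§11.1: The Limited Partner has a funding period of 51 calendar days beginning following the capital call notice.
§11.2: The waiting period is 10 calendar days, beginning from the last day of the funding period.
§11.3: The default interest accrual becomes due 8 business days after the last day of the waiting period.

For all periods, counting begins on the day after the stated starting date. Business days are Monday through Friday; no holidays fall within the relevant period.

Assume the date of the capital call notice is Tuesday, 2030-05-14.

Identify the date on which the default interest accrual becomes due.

Adding 51 calendar days to 2030-05-14 gives 2030-07-04, which is the last day of the funding period.
The last day of the waiting period: 2030-07-04 + 10 days = 2030-07-14.
From Sunday, 2030-07-14, 8 business days (Jul 15, Jul 16, Jul 17, Jul 18, Jul 19, Jul 22, Jul 23, Jul 24, skipping weekends) brings us to Wednesday, 2030-07-24, which is the date on which the default interest accrual becomes due.

2030-07-24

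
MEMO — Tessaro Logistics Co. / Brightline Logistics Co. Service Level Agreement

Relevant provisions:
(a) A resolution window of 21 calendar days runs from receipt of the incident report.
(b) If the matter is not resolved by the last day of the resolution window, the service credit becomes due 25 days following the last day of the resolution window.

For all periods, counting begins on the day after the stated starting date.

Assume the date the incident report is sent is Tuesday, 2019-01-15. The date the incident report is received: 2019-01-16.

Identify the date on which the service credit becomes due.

Adding 21 calendar days to 2019-01-16 gives 2019-02-06, which is the last day of the resolution window.
The date on which the service credit becomes due: 25 calendar days after 2019-02-06 is 2019-03-03.

2019-03-03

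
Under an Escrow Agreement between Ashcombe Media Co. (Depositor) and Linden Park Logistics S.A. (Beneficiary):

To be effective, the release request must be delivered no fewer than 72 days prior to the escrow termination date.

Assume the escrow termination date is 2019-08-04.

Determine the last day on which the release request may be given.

2019-08-04 minus 72 days is 2019-05-24.

2019-05-24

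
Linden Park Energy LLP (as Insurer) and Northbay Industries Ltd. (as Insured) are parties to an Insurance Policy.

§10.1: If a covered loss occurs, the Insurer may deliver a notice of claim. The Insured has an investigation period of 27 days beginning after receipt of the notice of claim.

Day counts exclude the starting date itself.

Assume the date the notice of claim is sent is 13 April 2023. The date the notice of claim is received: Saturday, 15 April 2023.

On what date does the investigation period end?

The last day of the investigation period: 27 calendar days after 15 April 2023 is 12 May 2023.

12 May 2023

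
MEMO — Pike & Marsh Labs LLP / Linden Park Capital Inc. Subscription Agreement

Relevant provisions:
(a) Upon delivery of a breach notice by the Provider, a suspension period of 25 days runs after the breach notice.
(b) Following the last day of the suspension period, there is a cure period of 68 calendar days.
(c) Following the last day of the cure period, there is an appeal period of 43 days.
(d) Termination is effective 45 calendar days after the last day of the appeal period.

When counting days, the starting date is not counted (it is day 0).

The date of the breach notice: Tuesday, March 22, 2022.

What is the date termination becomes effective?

September 19, 2022

The last day of the suspension period: March 22, 2022 + 25 days = April 16, 2022.
Adding 68 calendar days to April 16, 2022 gives June 23, 2022, which is the last day of the cure period.
The last day of the appeal period: June 23, 2022 + 43 days = August 5, 2022.
The date termination becomes effective: 45 calendar days after August 5, 2022 is September 19, 2022.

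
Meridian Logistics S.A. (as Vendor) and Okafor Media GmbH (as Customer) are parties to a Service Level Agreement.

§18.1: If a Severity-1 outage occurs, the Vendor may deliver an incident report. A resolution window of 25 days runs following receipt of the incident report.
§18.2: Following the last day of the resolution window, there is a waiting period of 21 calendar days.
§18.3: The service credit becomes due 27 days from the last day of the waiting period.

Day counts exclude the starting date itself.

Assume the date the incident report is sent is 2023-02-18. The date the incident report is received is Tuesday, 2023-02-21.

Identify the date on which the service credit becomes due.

The last day of the resolution window: 25 calendar days after 2023-02-21 is 2023-03-18.
Adding 21 calendar days to 2023-03-18 gives 2023-04-08, which is the last day of the waiting period.
The date on which the service credit becomes due: 2023-04-08 + 27 days = 2023-05-05.

2023-05-05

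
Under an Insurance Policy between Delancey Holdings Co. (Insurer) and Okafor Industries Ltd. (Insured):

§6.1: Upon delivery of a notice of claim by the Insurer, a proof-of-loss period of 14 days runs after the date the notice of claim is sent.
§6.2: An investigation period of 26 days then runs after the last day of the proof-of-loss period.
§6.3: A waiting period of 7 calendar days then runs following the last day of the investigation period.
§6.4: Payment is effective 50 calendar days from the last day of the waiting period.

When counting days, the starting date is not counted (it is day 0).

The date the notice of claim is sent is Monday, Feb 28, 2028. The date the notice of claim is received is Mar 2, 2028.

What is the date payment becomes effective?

Adding 14 calendar days to Feb 28, 2028 gives Mar 13, 2028, which is the last day of the proof-of-loss period.
The last day of the investigation period: Mar 13, 2028 + 26 days = Apr 8, 2028.
The last day of the waiting period: 7 calendar days after Apr 8, 2028 is Apr 15, 2028.
The date payment becomes effective: Apr 15, 2028 + 50 days = Jun 4, 2028.

Jun 4, 2028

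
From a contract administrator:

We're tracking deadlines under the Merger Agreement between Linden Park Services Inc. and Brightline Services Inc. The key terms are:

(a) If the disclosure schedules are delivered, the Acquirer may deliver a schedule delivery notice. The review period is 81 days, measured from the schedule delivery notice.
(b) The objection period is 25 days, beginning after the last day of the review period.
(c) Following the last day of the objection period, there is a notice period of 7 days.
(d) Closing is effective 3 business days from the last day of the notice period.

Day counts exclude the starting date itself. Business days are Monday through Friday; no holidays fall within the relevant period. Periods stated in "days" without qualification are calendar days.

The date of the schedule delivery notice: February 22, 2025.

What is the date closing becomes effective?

June 18, 2025

Adding 81 calendar days to February 22, 2025 gives May 14, 2025, which is the last day of the review period.
Adding 25 calendar days to May 14, 2025 gives June 8, 2025, which is the last day of the objection period.
Adding 7 calendar days to June 8, 2025 gives June 15, 2025, which is the last day of the notice period.
The date closing becomes effective: counting 3 business days from Sunday, June 15, 2025 (Jun 16, Jun 17, Jun 18, skipping weekends) reaches Wednesday, June 18, 2025.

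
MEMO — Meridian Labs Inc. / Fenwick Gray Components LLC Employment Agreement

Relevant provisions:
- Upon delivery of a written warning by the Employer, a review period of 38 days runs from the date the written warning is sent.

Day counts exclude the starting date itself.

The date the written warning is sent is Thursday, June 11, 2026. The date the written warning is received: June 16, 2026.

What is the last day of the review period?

The last day of the review period: 38 calendar days after June 11, 2026 is July 19, 2026.

July 19, 2026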